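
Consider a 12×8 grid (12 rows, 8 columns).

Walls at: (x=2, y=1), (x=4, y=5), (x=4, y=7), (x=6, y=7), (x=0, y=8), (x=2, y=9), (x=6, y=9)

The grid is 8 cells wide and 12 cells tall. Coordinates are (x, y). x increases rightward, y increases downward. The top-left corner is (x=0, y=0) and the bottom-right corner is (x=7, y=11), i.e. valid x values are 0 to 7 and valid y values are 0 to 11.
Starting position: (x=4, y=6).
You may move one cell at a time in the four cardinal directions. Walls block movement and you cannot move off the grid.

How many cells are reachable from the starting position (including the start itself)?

BFS flood-fill from (x=4, y=6):
  Distance 0: (x=4, y=6)
  Distance 1: (x=3, y=6), (x=5, y=6)
  Distance 2: (x=3, y=5), (x=5, y=5), (x=2, y=6), (x=6, y=6), (x=3, y=7), (x=5, y=7)
  Distance 3: (x=3, y=4), (x=5, y=4), (x=2, y=5), (x=6, y=5), (x=1, y=6), (x=7, y=6), (x=2, y=7), (x=3, y=8), (x=5, y=8)
  Distance 4: (x=3, y=3), (x=5, y=3), (x=2, y=4), (x=4, y=4), (x=6, y=4), (x=1, y=5), (x=7, y=5), (x=0, y=6), (x=1, y=7), (x=7, y=7), (x=2, y=8), (x=4, y=8), (x=6, y=8), (x=3, y=9), (x=5, y=9)
  Distance 5: (x=3, y=2), (x=5, y=2), (x=2, y=3), (x=4, y=3), (x=6, y=3), (x=1, y=4), (x=7, y=4), (x=0, y=5), (x=0, y=7), (x=1, y=8), (x=7, y=8), (x=4, y=9), (x=3, y=10), (x=5, y=10)
  Distance 6: (x=3, y=1), (x=5, y=1), (x=2, y=2), (x=4, y=2), (x=6, y=2), (x=1, y=3), (x=7, y=3), (x=0, y=4), (x=1, y=9), (x=7, y=9), (x=2, y=10), (x=4, y=10), (x=6, y=10), (x=3, y=11), (x=5, y=11)
  Distance 7: (x=3, y=0), (x=5, y=0), (x=4, y=1), (x=6, y=1), (x=1, y=2), (x=7, y=2), (x=0, y=3), (x=0, y=9), (x=1, y=10), (x=7, y=10), (x=2, y=11), (x=4, y=11), (x=6, y=11)
  Distance 8: (x=2, y=0), (x=4, y=0), (x=6, y=0), (x=1, y=1), (x=7, y=1), (x=0, y=2), (x=0, y=10), (x=1, y=11), (x=7, y=11)
  Distance 9: (x=1, y=0), (x=7, y=0), (x=0, y=1), (x=0, y=11)
  Distance 10: (x=0, y=0)
Total reachable: 89 (grid has 89 open cells total)

Answer: Reachable cells: 89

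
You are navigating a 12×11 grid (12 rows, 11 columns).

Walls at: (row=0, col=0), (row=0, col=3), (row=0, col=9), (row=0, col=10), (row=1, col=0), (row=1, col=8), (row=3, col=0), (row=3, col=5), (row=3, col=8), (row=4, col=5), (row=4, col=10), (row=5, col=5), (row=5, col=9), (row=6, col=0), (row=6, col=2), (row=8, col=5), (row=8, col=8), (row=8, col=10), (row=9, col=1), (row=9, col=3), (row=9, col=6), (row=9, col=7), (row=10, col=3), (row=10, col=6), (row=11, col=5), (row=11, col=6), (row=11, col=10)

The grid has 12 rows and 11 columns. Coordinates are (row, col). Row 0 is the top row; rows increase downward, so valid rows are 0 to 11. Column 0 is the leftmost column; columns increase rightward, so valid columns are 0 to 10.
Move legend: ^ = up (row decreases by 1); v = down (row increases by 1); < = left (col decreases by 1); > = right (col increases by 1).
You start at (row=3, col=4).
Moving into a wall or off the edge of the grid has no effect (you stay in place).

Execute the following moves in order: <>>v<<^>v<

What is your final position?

Answer: Final position: (row=4, col=2)

Derivation:
Start: (row=3, col=4)
  < (left): (row=3, col=4) -> (row=3, col=3)
  > (right): (row=3, col=3) -> (row=3, col=4)
  > (right): blocked, stay at (row=3, col=4)
  v (down): (row=3, col=4) -> (row=4, col=4)
  < (left): (row=4, col=4) -> (row=4, col=3)
  < (left): (row=4, col=3) -> (row=4, col=2)
  ^ (up): (row=4, col=2) -> (row=3, col=2)
  > (right): (row=3, col=2) -> (row=3, col=3)
  v (down): (row=3, col=3) -> (row=4, col=3)
  < (left): (row=4, col=3) -> (row=4, col=2)
Final: (row=4, col=2)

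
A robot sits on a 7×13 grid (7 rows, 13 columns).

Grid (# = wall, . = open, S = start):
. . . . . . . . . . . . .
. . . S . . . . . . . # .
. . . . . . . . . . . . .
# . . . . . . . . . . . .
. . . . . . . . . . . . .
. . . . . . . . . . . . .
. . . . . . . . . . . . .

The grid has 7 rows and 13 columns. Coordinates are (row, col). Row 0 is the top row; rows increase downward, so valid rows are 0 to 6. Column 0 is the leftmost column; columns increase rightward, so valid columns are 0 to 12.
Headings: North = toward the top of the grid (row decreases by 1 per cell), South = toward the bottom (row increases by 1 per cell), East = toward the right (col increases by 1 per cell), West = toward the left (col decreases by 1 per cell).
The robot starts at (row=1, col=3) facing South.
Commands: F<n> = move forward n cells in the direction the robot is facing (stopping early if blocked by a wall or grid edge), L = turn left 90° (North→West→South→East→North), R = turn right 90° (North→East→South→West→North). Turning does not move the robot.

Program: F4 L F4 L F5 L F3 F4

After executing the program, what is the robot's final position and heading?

Start: (row=1, col=3), facing South
  F4: move forward 4, now at (row=5, col=3)
  L: turn left, now facing East
  F4: move forward 4, now at (row=5, col=7)
  L: turn left, now facing North
  F5: move forward 5, now at (row=0, col=7)
  L: turn left, now facing West
  F3: move forward 3, now at (row=0, col=4)
  F4: move forward 4, now at (row=0, col=0)
Final: (row=0, col=0), facing West

Answer: Final position: (row=0, col=0), facing West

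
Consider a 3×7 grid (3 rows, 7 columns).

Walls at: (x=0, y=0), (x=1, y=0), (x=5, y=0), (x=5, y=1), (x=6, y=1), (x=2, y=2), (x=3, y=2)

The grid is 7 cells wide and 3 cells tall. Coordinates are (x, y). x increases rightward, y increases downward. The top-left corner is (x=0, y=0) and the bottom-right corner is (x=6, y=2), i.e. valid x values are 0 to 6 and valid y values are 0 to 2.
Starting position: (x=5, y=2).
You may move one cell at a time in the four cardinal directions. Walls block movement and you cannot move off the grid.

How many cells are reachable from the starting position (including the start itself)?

BFS flood-fill from (x=5, y=2):
  Distance 0: (x=5, y=2)
  Distance 1: (x=4, y=2), (x=6, y=2)
  Distance 2: (x=4, y=1)
  Distance 3: (x=4, y=0), (x=3, y=1)
  Distance 4: (x=3, y=0), (x=2, y=1)
  Distance 5: (x=2, y=0), (x=1, y=1)
  Distance 6: (x=0, y=1), (x=1, y=2)
  Distance 7: (x=0, y=2)
Total reachable: 13 (grid has 14 open cells total)

Answer: Reachable cells: 13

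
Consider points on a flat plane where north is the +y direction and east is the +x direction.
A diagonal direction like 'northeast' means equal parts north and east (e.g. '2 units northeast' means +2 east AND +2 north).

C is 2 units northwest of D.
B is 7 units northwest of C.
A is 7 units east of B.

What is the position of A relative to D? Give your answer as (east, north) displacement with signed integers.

Answer: A is at (east=-2, north=9) relative to D.

Derivation:
Place D at the origin (east=0, north=0).
  C is 2 units northwest of D: delta (east=-2, north=+2); C at (east=-2, north=2).
  B is 7 units northwest of C: delta (east=-7, north=+7); B at (east=-9, north=9).
  A is 7 units east of B: delta (east=+7, north=+0); A at (east=-2, north=9).
Therefore A relative to D: (east=-2, north=9).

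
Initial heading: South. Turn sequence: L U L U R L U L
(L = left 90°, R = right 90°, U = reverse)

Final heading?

Start: South
  L (left (90° counter-clockwise)) -> East
  U (U-turn (180°)) -> West
  L (left (90° counter-clockwise)) -> South
  U (U-turn (180°)) -> North
  R (right (90° clockwise)) -> East
  L (left (90° counter-clockwise)) -> North
  U (U-turn (180°)) -> South
  L (left (90° counter-clockwise)) -> East
Final: East

Answer: Final heading: East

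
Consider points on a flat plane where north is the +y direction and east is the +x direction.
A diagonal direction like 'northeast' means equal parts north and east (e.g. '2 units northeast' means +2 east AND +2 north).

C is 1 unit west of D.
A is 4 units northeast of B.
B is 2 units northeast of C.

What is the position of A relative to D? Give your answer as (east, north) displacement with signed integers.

Place D at the origin (east=0, north=0).
  C is 1 unit west of D: delta (east=-1, north=+0); C at (east=-1, north=0).
  B is 2 units northeast of C: delta (east=+2, north=+2); B at (east=1, north=2).
  A is 4 units northeast of B: delta (east=+4, north=+4); A at (east=5, north=6).
Therefore A relative to D: (east=5, north=6).

Answer: A is at (east=5, north=6) relative to D.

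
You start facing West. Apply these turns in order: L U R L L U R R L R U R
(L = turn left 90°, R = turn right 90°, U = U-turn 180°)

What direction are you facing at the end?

Start: West
  L (left (90° counter-clockwise)) -> South
  U (U-turn (180°)) -> North
  R (right (90° clockwise)) -> East
  L (left (90° counter-clockwise)) -> North
  L (left (90° counter-clockwise)) -> West
  U (U-turn (180°)) -> East
  R (right (90° clockwise)) -> South
  R (right (90° clockwise)) -> West
  L (left (90° counter-clockwise)) -> South
  R (right (90° clockwise)) -> West
  U (U-turn (180°)) -> East
  R (right (90° clockwise)) -> South
Final: South

Answer: Final heading: South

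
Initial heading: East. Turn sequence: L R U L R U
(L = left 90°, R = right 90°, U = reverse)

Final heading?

Start: East
  L (left (90° counter-clockwise)) -> North
  R (right (90° clockwise)) -> East
  U (U-turn (180°)) -> West
  L (left (90° counter-clockwise)) -> South
  R (right (90° clockwise)) -> West
  U (U-turn (180°)) -> East
Final: East

Answer: Final heading: East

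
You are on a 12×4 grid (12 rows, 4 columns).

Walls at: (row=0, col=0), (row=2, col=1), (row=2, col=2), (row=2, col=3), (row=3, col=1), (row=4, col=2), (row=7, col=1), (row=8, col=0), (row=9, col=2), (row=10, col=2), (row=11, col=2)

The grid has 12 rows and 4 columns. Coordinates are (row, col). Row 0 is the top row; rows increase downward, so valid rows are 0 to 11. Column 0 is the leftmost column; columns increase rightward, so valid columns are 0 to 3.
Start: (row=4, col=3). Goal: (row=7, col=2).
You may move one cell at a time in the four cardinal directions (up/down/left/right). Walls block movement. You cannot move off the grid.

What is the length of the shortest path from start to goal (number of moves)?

Answer: Shortest path length: 4

Derivation:
BFS from (row=4, col=3) until reaching (row=7, col=2):
  Distance 0: (row=4, col=3)
  Distance 1: (row=3, col=3), (row=5, col=3)
  Distance 2: (row=3, col=2), (row=5, col=2), (row=6, col=3)
  Distance 3: (row=5, col=1), (row=6, col=2), (row=7, col=3)
  Distance 4: (row=4, col=1), (row=5, col=0), (row=6, col=1), (row=7, col=2), (row=8, col=3)  <- goal reached here
One shortest path (4 moves): (row=4, col=3) -> (row=5, col=3) -> (row=5, col=2) -> (row=6, col=2) -> (row=7, col=2)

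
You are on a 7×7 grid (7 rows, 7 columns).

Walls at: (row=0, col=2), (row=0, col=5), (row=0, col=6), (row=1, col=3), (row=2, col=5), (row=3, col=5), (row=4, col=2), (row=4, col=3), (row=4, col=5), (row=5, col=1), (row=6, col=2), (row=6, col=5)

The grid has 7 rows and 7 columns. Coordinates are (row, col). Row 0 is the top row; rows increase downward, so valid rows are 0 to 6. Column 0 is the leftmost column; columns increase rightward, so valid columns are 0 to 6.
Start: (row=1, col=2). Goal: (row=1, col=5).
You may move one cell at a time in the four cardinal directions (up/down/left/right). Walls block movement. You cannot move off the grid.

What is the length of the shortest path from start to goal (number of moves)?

BFS from (row=1, col=2) until reaching (row=1, col=5):
  Distance 0: (row=1, col=2)
  Distance 1: (row=1, col=1), (row=2, col=2)
  Distance 2: (row=0, col=1), (row=1, col=0), (row=2, col=1), (row=2, col=3), (row=3, col=2)
  Distance 3: (row=0, col=0), (row=2, col=0), (row=2, col=4), (row=3, col=1), (row=3, col=3)
  Distance 4: (row=1, col=4), (row=3, col=0), (row=3, col=4), (row=4, col=1)
  Distance 5: (row=0, col=4), (row=1, col=5), (row=4, col=0), (row=4, col=4)  <- goal reached here
One shortest path (5 moves): (row=1, col=2) -> (row=2, col=2) -> (row=2, col=3) -> (row=2, col=4) -> (row=1, col=4) -> (row=1, col=5)

Answer: Shortest path length: 5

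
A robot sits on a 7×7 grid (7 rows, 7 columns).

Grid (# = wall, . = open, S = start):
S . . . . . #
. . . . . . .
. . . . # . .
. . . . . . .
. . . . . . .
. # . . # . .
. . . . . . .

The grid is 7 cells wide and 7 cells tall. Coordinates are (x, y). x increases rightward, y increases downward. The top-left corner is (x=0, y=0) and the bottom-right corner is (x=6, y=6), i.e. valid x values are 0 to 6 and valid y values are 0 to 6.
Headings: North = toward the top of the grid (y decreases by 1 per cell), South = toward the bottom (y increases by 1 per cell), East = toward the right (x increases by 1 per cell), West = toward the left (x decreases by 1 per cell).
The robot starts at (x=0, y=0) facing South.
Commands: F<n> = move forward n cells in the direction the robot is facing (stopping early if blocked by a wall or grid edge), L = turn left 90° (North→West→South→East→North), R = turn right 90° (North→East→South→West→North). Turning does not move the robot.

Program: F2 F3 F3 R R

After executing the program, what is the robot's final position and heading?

Answer: Final position: (x=0, y=6), facing North

Derivation:
Start: (x=0, y=0), facing South
  F2: move forward 2, now at (x=0, y=2)
  F3: move forward 3, now at (x=0, y=5)
  F3: move forward 1/3 (blocked), now at (x=0, y=6)
  R: turn right, now facing West
  R: turn right, now facing North
Final: (x=0, y=6), facing North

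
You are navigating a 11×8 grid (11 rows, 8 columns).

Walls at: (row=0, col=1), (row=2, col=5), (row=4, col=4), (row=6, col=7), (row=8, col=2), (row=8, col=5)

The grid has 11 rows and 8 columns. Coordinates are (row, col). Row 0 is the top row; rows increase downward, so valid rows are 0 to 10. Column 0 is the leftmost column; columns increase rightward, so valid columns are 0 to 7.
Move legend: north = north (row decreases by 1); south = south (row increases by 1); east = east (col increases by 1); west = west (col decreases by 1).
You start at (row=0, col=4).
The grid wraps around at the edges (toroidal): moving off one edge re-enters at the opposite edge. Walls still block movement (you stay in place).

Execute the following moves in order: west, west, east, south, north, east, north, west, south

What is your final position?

Start: (row=0, col=4)
  west (west): (row=0, col=4) -> (row=0, col=3)
  west (west): (row=0, col=3) -> (row=0, col=2)
  east (east): (row=0, col=2) -> (row=0, col=3)
  south (south): (row=0, col=3) -> (row=1, col=3)
  north (north): (row=1, col=3) -> (row=0, col=3)
  east (east): (row=0, col=3) -> (row=0, col=4)
  north (north): (row=0, col=4) -> (row=10, col=4)
  west (west): (row=10, col=4) -> (row=10, col=3)
  south (south): (row=10, col=3) -> (row=0, col=3)
Final: (row=0, col=3)

Answer: Final position: (row=0, col=3)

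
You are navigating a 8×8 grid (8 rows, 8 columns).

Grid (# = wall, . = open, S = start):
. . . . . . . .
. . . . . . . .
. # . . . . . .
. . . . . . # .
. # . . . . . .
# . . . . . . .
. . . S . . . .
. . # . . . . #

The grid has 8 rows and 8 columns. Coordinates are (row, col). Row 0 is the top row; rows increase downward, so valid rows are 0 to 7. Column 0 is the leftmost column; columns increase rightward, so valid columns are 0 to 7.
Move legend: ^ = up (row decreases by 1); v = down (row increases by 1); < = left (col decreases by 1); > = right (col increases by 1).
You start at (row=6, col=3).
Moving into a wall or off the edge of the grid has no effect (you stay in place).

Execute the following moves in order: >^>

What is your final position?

Answer: Final position: (row=5, col=5)

Derivation:
Start: (row=6, col=3)
  > (right): (row=6, col=3) -> (row=6, col=4)
  ^ (up): (row=6, col=4) -> (row=5, col=4)
  > (right): (row=5, col=4) -> (row=5, col=5)
Final: (row=5, col=5)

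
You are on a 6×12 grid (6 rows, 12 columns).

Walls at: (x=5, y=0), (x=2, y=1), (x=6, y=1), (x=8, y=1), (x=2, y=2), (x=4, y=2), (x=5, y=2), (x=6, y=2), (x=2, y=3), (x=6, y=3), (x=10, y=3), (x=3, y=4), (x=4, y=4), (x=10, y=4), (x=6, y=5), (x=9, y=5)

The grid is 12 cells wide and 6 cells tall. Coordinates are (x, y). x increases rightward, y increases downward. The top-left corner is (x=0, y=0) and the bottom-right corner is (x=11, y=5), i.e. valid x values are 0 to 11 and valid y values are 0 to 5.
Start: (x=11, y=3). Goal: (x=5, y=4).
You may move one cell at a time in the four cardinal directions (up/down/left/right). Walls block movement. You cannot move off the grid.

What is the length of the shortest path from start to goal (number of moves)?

BFS from (x=11, y=3) until reaching (x=5, y=4):
  Distance 0: (x=11, y=3)
  Distance 1: (x=11, y=2), (x=11, y=4)
  Distance 2: (x=11, y=1), (x=10, y=2), (x=11, y=5)
  Distance 3: (x=11, y=0), (x=10, y=1), (x=9, y=2), (x=10, y=5)
  Distance 4: (x=10, y=0), (x=9, y=1), (x=8, y=2), (x=9, y=3)
  Distance 5: (x=9, y=0), (x=7, y=2), (x=8, y=3), (x=9, y=4)
  Distance 6: (x=8, y=0), (x=7, y=1), (x=7, y=3), (x=8, y=4)
  Distance 7: (x=7, y=0), (x=7, y=4), (x=8, y=5)
  Distance 8: (x=6, y=0), (x=6, y=4), (x=7, y=5)
  Distance 9: (x=5, y=4)  <- goal reached here
One shortest path (9 moves): (x=11, y=3) -> (x=11, y=2) -> (x=10, y=2) -> (x=9, y=2) -> (x=8, y=2) -> (x=7, y=2) -> (x=7, y=3) -> (x=7, y=4) -> (x=6, y=4) -> (x=5, y=4)

Answer: Shortest path length: 9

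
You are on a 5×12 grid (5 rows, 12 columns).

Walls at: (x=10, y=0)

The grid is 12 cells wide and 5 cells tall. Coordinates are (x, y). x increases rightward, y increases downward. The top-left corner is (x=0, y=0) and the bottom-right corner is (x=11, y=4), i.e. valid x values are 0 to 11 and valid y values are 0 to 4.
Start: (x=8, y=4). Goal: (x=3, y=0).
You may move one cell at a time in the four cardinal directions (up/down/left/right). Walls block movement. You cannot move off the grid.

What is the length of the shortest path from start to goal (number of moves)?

BFS from (x=8, y=4) until reaching (x=3, y=0):
  Distance 0: (x=8, y=4)
  Distance 1: (x=8, y=3), (x=7, y=4), (x=9, y=4)
  Distance 2: (x=8, y=2), (x=7, y=3), (x=9, y=3), (x=6, y=4), (x=10, y=4)
  Distance 3: (x=8, y=1), (x=7, y=2), (x=9, y=2), (x=6, y=3), (x=10, y=3), (x=5, y=4), (x=11, y=4)
  Distance 4: (x=8, y=0), (x=7, y=1), (x=9, y=1), (x=6, y=2), (x=10, y=2), (x=5, y=3), (x=11, y=3), (x=4, y=4)
  Distance 5: (x=7, y=0), (x=9, y=0), (x=6, y=1), (x=10, y=1), (x=5, y=2), (x=11, y=2), (x=4, y=3), (x=3, y=4)
  Distance 6: (x=6, y=0), (x=5, y=1), (x=11, y=1), (x=4, y=2), (x=3, y=3), (x=2, y=4)
  Distance 7: (x=5, y=0), (x=11, y=0), (x=4, y=1), (x=3, y=2), (x=2, y=3), (x=1, y=4)
  Distance 8: (x=4, y=0), (x=3, y=1), (x=2, y=2), (x=1, y=3), (x=0, y=4)
  Distance 9: (x=3, y=0), (x=2, y=1), (x=1, y=2), (x=0, y=3)  <- goal reached here
One shortest path (9 moves): (x=8, y=4) -> (x=7, y=4) -> (x=6, y=4) -> (x=5, y=4) -> (x=4, y=4) -> (x=3, y=4) -> (x=3, y=3) -> (x=3, y=2) -> (x=3, y=1) -> (x=3, y=0)

Answer: Shortest path length: 9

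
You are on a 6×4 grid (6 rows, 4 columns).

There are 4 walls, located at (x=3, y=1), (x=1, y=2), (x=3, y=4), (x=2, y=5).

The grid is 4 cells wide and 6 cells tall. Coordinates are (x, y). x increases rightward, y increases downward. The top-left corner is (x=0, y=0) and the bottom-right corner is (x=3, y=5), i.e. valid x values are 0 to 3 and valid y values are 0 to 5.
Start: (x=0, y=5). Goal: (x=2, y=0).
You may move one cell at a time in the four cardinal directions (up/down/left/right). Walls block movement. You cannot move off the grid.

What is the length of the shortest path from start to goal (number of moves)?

Answer: Shortest path length: 7

Derivation:
BFS from (x=0, y=5) until reaching (x=2, y=0):
  Distance 0: (x=0, y=5)
  Distance 1: (x=0, y=4), (x=1, y=5)
  Distance 2: (x=0, y=3), (x=1, y=4)
  Distance 3: (x=0, y=2), (x=1, y=3), (x=2, y=4)
  Distance 4: (x=0, y=1), (x=2, y=3)
  Distance 5: (x=0, y=0), (x=1, y=1), (x=2, y=2), (x=3, y=3)
  Distance 6: (x=1, y=0), (x=2, y=1), (x=3, y=2)
  Distance 7: (x=2, y=0)  <- goal reached here
One shortest path (7 moves): (x=0, y=5) -> (x=1, y=5) -> (x=1, y=4) -> (x=2, y=4) -> (x=2, y=3) -> (x=2, y=2) -> (x=2, y=1) -> (x=2, y=0)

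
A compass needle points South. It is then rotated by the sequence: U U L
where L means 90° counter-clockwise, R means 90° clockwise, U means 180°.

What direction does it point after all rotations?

Answer: Final heading: East

Derivation:
Start: South
  U (U-turn (180°)) -> North
  U (U-turn (180°)) -> South
  L (left (90° counter-clockwise)) -> East
Final: East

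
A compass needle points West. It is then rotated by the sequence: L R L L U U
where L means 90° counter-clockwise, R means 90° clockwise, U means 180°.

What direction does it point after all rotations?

Answer: Final heading: East

Derivation:
Start: West
  L (left (90° counter-clockwise)) -> South
  R (right (90° clockwise)) -> West
  L (left (90° counter-clockwise)) -> South
  L (left (90° counter-clockwise)) -> East
  U (U-turn (180°)) -> West
  U (U-turn (180°)) -> East
Final: East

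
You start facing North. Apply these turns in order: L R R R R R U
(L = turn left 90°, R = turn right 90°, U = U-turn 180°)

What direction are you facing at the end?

Answer: Final heading: South

Derivation:
Start: North
  L (left (90° counter-clockwise)) -> West
  R (right (90° clockwise)) -> North
  R (right (90° clockwise)) -> East
  R (right (90° clockwise)) -> South
  R (right (90° clockwise)) -> West
  R (right (90° clockwise)) -> North
  U (U-turn (180°)) -> South
Final: South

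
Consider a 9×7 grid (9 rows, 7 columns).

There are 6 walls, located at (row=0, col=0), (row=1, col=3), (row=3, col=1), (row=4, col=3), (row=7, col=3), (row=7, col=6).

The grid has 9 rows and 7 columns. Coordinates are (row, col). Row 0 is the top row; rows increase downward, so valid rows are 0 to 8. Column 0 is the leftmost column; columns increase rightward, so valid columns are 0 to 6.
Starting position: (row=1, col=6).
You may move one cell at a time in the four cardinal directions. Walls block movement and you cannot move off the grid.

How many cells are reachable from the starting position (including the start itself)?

BFS flood-fill from (row=1, col=6):
  Distance 0: (row=1, col=6)
  Distance 1: (row=0, col=6), (row=1, col=5), (row=2, col=6)
  Distance 2: (row=0, col=5), (row=1, col=4), (row=2, col=5), (row=3, col=6)
  Distance 3: (row=0, col=4), (row=2, col=4), (row=3, col=5), (row=4, col=6)
  Distance 4: (row=0, col=3), (row=2, col=3), (row=3, col=4), (row=4, col=5), (row=5, col=6)
  Distance 5: (row=0, col=2), (row=2, col=2), (row=3, col=3), (row=4, col=4), (row=5, col=5), (row=6, col=6)
  Distance 6: (row=0, col=1), (row=1, col=2), (row=2, col=1), (row=3, col=2), (row=5, col=4), (row=6, col=5)
  Distance 7: (row=1, col=1), (row=2, col=0), (row=4, col=2), (row=5, col=3), (row=6, col=4), (row=7, col=5)
  Distance 8: (row=1, col=0), (row=3, col=0), (row=4, col=1), (row=5, col=2), (row=6, col=3), (row=7, col=4), (row=8, col=5)
  Distance 9: (row=4, col=0), (row=5, col=1), (row=6, col=2), (row=8, col=4), (row=8, col=6)
  Distance 10: (row=5, col=0), (row=6, col=1), (row=7, col=2), (row=8, col=3)
  Distance 11: (row=6, col=0), (row=7, col=1), (row=8, col=2)
  Distance 12: (row=7, col=0), (row=8, col=1)
  Distance 13: (row=8, col=0)
Total reachable: 57 (grid has 57 open cells total)

Answer: Reachable cells: 57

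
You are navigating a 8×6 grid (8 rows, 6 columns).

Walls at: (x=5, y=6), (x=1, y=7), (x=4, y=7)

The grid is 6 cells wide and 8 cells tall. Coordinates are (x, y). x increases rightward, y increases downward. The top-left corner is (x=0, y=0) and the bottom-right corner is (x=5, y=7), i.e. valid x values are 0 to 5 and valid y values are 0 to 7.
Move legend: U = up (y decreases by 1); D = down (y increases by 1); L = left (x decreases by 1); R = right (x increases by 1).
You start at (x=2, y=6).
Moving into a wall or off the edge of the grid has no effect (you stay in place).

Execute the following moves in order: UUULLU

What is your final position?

Answer: Final position: (x=0, y=2)

Derivation:
Start: (x=2, y=6)
  U (up): (x=2, y=6) -> (x=2, y=5)
  U (up): (x=2, y=5) -> (x=2, y=4)
  U (up): (x=2, y=4) -> (x=2, y=3)
  L (left): (x=2, y=3) -> (x=1, y=3)
  L (left): (x=1, y=3) -> (x=0, y=3)
  U (up): (x=0, y=3) -> (x=0, y=2)
Final: (x=0, y=2)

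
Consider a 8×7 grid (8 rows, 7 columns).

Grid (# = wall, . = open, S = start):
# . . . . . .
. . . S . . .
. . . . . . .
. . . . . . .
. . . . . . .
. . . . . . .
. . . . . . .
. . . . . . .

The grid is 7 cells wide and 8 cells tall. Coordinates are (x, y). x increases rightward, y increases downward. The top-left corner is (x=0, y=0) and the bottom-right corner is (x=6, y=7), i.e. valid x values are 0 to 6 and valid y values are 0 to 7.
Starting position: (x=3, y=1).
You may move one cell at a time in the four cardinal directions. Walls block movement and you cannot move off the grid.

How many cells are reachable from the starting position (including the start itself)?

BFS flood-fill from (x=3, y=1):
  Distance 0: (x=3, y=1)
  Distance 1: (x=3, y=0), (x=2, y=1), (x=4, y=1), (x=3, y=2)
  Distance 2: (x=2, y=0), (x=4, y=0), (x=1, y=1), (x=5, y=1), (x=2, y=2), (x=4, y=2), (x=3, y=3)
  Distance 3: (x=1, y=0), (x=5, y=0), (x=0, y=1), (x=6, y=1), (x=1, y=2), (x=5, y=2), (x=2, y=3), (x=4, y=3), (x=3, y=4)
  Distance 4: (x=6, y=0), (x=0, y=2), (x=6, y=2), (x=1, y=3), (x=5, y=3), (x=2, y=4), (x=4, y=4), (x=3, y=5)
  Distance 5: (x=0, y=3), (x=6, y=3), (x=1, y=4), (x=5, y=4), (x=2, y=5), (x=4, y=5), (x=3, y=6)
  Distance 6: (x=0, y=4), (x=6, y=4), (x=1, y=5), (x=5, y=5), (x=2, y=6), (x=4, y=6), (x=3, y=7)
  Distance 7: (x=0, y=5), (x=6, y=5), (x=1, y=6), (x=5, y=6), (x=2, y=7), (x=4, y=7)
  Distance 8: (x=0, y=6), (x=6, y=6), (x=1, y=7), (x=5, y=7)
  Distance 9: (x=0, y=7), (x=6, y=7)
Total reachable: 55 (grid has 55 open cells total)

Answer: Reachable cells: 55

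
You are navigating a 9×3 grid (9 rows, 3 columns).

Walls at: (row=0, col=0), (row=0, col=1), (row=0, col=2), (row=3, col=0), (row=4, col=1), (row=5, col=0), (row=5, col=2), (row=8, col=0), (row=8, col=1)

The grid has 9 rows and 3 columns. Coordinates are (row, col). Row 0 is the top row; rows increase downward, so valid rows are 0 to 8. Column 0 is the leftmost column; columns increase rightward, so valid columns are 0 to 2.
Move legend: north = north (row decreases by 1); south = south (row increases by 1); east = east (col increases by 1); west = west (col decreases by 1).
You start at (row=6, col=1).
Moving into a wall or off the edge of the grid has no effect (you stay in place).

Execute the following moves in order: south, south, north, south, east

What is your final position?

Answer: Final position: (row=7, col=2)

Derivation:
Start: (row=6, col=1)
  south (south): (row=6, col=1) -> (row=7, col=1)
  south (south): blocked, stay at (row=7, col=1)
  north (north): (row=7, col=1) -> (row=6, col=1)
  south (south): (row=6, col=1) -> (row=7, col=1)
  east (east): (row=7, col=1) -> (row=7, col=2)
Final: (row=7, col=2)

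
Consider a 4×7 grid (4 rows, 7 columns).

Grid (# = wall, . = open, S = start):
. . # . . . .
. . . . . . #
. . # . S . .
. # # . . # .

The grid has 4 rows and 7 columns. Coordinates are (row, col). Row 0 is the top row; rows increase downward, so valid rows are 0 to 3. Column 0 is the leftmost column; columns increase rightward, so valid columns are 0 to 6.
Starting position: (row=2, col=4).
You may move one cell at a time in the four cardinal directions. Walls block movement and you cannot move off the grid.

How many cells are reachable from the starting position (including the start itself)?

Answer: Reachable cells: 22

Derivation:
BFS flood-fill from (row=2, col=4):
  Distance 0: (row=2, col=4)
  Distance 1: (row=1, col=4), (row=2, col=3), (row=2, col=5), (row=3, col=4)
  Distance 2: (row=0, col=4), (row=1, col=3), (row=1, col=5), (row=2, col=6), (row=3, col=3)
  Distance 3: (row=0, col=3), (row=0, col=5), (row=1, col=2), (row=3, col=6)
  Distance 4: (row=0, col=6), (row=1, col=1)
  Distance 5: (row=0, col=1), (row=1, col=0), (row=2, col=1)
  Distance 6: (row=0, col=0), (row=2, col=0)
  Distance 7: (row=3, col=0)
Total reachable: 22 (grid has 22 open cells total)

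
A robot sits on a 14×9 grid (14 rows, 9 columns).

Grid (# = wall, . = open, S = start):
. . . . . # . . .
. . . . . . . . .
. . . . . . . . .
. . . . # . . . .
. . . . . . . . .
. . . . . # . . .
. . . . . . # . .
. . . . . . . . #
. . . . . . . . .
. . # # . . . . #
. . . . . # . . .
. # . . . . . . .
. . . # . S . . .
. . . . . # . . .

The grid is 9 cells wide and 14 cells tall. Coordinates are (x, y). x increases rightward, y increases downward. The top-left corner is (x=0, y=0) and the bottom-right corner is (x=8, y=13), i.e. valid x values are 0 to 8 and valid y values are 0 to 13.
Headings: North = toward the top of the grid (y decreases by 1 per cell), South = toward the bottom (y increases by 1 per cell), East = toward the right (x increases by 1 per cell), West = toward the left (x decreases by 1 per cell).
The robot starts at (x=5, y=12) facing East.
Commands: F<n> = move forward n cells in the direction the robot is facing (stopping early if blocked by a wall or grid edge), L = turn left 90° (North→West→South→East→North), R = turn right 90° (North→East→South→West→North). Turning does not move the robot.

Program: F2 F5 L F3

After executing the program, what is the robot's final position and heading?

Answer: Final position: (x=8, y=10), facing North

Derivation:
Start: (x=5, y=12), facing East
  F2: move forward 2, now at (x=7, y=12)
  F5: move forward 1/5 (blocked), now at (x=8, y=12)
  L: turn left, now facing North
  F3: move forward 2/3 (blocked), now at (x=8, y=10)
Final: (x=8, y=10), facing North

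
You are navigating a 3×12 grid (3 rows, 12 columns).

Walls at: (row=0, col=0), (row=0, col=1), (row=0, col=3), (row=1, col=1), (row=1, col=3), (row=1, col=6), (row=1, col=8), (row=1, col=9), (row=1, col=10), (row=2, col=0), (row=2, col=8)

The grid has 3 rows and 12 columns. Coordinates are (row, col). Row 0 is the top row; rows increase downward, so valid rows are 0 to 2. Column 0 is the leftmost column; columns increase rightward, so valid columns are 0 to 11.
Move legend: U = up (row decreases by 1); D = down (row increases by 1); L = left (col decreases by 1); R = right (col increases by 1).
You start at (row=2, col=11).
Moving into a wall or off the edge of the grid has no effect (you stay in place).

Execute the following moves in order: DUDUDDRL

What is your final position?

Answer: Final position: (row=2, col=10)

Derivation:
Start: (row=2, col=11)
  D (down): blocked, stay at (row=2, col=11)
  U (up): (row=2, col=11) -> (row=1, col=11)
  D (down): (row=1, col=11) -> (row=2, col=11)
  U (up): (row=2, col=11) -> (row=1, col=11)
  D (down): (row=1, col=11) -> (row=2, col=11)
  D (down): blocked, stay at (row=2, col=11)
  R (right): blocked, stay at (row=2, col=11)
  L (left): (row=2, col=11) -> (row=2, col=10)
Final: (row=2, col=10)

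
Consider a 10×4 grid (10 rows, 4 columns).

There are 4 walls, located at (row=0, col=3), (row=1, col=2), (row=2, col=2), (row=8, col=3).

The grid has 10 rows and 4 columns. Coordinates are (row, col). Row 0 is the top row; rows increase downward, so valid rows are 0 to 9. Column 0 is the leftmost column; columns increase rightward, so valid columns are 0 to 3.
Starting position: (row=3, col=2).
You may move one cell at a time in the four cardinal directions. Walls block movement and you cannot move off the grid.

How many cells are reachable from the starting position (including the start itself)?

BFS flood-fill from (row=3, col=2):
  Distance 0: (row=3, col=2)
  Distance 1: (row=3, col=1), (row=3, col=3), (row=4, col=2)
  Distance 2: (row=2, col=1), (row=2, col=3), (row=3, col=0), (row=4, col=1), (row=4, col=3), (row=5, col=2)
  Distance 3: (row=1, col=1), (row=1, col=3), (row=2, col=0), (row=4, col=0), (row=5, col=1), (row=5, col=3), (row=6, col=2)
  Distance 4: (row=0, col=1), (row=1, col=0), (row=5, col=0), (row=6, col=1), (row=6, col=3), (row=7, col=2)
  Distance 5: (row=0, col=0), (row=0, col=2), (row=6, col=0), (row=7, col=1), (row=7, col=3), (row=8, col=2)
  Distance 6: (row=7, col=0), (row=8, col=1), (row=9, col=2)
  Distance 7: (row=8, col=0), (row=9, col=1), (row=9, col=3)
  Distance 8: (row=9, col=0)
Total reachable: 36 (grid has 36 open cells total)

Answer: Reachable cells: 36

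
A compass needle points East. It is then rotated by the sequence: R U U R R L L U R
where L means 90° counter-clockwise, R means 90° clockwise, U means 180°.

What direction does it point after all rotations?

Answer: Final heading: East

Derivation:
Start: East
  R (right (90° clockwise)) -> South
  U (U-turn (180°)) -> North
  U (U-turn (180°)) -> South
  R (right (90° clockwise)) -> West
  R (right (90° clockwise)) -> North
  L (left (90° counter-clockwise)) -> West
  L (left (90° counter-clockwise)) -> South
  U (U-turn (180°)) -> North
  R (right (90° clockwise)) -> East
Final: East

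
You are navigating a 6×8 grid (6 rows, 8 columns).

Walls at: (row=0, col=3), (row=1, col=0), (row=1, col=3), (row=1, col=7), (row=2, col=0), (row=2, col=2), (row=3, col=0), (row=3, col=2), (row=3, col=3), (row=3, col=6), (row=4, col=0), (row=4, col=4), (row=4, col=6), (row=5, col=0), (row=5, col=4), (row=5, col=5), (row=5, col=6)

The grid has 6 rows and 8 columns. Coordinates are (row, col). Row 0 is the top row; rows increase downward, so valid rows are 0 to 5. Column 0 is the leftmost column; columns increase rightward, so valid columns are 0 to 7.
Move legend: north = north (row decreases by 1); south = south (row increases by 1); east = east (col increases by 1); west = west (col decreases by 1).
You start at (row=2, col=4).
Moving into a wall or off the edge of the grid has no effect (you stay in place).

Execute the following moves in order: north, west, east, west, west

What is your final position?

Start: (row=2, col=4)
  north (north): (row=2, col=4) -> (row=1, col=4)
  west (west): blocked, stay at (row=1, col=4)
  east (east): (row=1, col=4) -> (row=1, col=5)
  west (west): (row=1, col=5) -> (row=1, col=4)
  west (west): blocked, stay at (row=1, col=4)
Final: (row=1, col=4)

Answer: Final position: (row=1, col=4)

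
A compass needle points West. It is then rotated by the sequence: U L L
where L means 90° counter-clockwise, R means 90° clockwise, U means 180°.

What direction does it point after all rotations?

Answer: Final heading: West

Derivation:
Start: West
  U (U-turn (180°)) -> East
  L (left (90° counter-clockwise)) -> North
  L (left (90° counter-clockwise)) -> West
Final: West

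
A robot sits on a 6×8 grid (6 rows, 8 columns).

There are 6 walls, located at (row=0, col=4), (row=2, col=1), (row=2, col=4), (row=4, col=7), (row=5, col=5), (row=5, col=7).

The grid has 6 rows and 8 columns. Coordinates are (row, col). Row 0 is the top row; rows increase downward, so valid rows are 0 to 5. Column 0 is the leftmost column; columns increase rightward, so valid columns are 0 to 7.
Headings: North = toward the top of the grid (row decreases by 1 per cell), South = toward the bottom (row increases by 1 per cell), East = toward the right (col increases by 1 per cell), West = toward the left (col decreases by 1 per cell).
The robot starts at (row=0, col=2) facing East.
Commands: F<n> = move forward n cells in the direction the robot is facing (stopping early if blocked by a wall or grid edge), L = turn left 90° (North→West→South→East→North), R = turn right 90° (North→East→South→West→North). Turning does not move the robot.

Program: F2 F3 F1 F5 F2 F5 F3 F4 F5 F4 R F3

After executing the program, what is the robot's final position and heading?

Start: (row=0, col=2), facing East
  F2: move forward 1/2 (blocked), now at (row=0, col=3)
  F3: move forward 0/3 (blocked), now at (row=0, col=3)
  F1: move forward 0/1 (blocked), now at (row=0, col=3)
  F5: move forward 0/5 (blocked), now at (row=0, col=3)
  F2: move forward 0/2 (blocked), now at (row=0, col=3)
  F5: move forward 0/5 (blocked), now at (row=0, col=3)
  F3: move forward 0/3 (blocked), now at (row=0, col=3)
  F4: move forward 0/4 (blocked), now at (row=0, col=3)
  F5: move forward 0/5 (blocked), now at (row=0, col=3)
  F4: move forward 0/4 (blocked), now at (row=0, col=3)
  R: turn right, now facing South
  F3: move forward 3, now at (row=3, col=3)
Final: (row=3, col=3), facing South

Answer: Final position: (row=3, col=3), facing South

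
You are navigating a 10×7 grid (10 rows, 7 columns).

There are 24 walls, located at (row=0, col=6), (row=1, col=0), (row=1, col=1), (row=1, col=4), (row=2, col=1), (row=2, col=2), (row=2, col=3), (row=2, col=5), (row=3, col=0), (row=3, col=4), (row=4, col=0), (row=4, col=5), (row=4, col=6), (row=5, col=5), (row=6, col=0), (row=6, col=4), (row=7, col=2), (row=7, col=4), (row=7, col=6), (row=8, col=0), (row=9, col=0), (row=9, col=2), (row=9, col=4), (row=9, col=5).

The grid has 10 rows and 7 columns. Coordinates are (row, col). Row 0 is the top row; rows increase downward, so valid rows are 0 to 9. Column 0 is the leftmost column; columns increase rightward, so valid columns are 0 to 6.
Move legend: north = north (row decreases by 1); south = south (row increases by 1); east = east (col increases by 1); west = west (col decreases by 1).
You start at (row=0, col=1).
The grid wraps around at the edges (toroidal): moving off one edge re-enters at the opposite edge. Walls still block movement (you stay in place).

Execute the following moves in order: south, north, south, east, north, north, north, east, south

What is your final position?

Answer: Final position: (row=1, col=3)

Derivation:
Start: (row=0, col=1)
  south (south): blocked, stay at (row=0, col=1)
  north (north): (row=0, col=1) -> (row=9, col=1)
  south (south): (row=9, col=1) -> (row=0, col=1)
  east (east): (row=0, col=1) -> (row=0, col=2)
  [×3]north (north): blocked, stay at (row=0, col=2)
  east (east): (row=0, col=2) -> (row=0, col=3)
  south (south): (row=0, col=3) -> (row=1, col=3)
Final: (row=1, col=3)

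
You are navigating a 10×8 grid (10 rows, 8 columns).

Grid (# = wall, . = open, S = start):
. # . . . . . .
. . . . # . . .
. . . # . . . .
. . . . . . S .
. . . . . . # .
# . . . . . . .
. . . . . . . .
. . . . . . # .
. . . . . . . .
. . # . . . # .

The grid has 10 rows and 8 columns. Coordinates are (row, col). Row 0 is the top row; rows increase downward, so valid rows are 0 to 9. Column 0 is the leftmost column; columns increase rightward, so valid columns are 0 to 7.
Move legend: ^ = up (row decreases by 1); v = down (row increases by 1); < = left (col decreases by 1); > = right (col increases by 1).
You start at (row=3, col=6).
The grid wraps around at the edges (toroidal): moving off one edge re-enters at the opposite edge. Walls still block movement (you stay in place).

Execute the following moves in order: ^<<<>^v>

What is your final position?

Start: (row=3, col=6)
  ^ (up): (row=3, col=6) -> (row=2, col=6)
  < (left): (row=2, col=6) -> (row=2, col=5)
  < (left): (row=2, col=5) -> (row=2, col=4)
  < (left): blocked, stay at (row=2, col=4)
  > (right): (row=2, col=4) -> (row=2, col=5)
  ^ (up): (row=2, col=5) -> (row=1, col=5)
  v (down): (row=1, col=5) -> (row=2, col=5)
  > (right): (row=2, col=5) -> (row=2, col=6)
Final: (row=2, col=6)

Answer: Final position: (row=2, col=6)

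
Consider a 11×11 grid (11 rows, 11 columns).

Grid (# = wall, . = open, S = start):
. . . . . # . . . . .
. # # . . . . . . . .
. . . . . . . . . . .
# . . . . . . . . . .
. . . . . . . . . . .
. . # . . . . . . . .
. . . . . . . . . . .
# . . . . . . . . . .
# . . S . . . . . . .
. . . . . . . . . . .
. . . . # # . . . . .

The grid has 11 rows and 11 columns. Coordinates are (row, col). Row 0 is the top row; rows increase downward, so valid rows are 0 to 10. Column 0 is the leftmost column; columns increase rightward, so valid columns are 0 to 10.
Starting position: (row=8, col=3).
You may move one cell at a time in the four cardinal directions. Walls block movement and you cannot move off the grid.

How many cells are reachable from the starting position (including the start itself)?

BFS flood-fill from (row=8, col=3):
  Distance 0: (row=8, col=3)
  Distance 1: (row=7, col=3), (row=8, col=2), (row=8, col=4), (row=9, col=3)
  Distance 2: (row=6, col=3), (row=7, col=2), (row=7, col=4), (row=8, col=1), (row=8, col=5), (row=9, col=2), (row=9, col=4), (row=10, col=3)
  Distance 3: (row=5, col=3), (row=6, col=2), (row=6, col=4), (row=7, col=1), (row=7, col=5), (row=8, col=6), (row=9, col=1), (row=9, col=5), (row=10, col=2)
  Distance 4: (row=4, col=3), (row=5, col=4), (row=6, col=1), (row=6, col=5), (row=7, col=6), (row=8, col=7), (row=9, col=0), (row=9, col=6), (row=10, col=1)
  Distance 5: (row=3, col=3), (row=4, col=2), (row=4, col=4), (row=5, col=1), (row=5, col=5), (row=6, col=0), (row=6, col=6), (row=7, col=7), (row=8, col=8), (row=9, col=7), (row=10, col=0), (row=10, col=6)
  Distance 6: (row=2, col=3), (row=3, col=2), (row=3, col=4), (row=4, col=1), (row=4, col=5), (row=5, col=0), (row=5, col=6), (row=6, col=7), (row=7, col=8), (row=8, col=9), (row=9, col=8), (row=10, col=7)
  Distance 7: (row=1, col=3), (row=2, col=2), (row=2, col=4), (row=3, col=1), (row=3, col=5), (row=4, col=0), (row=4, col=6), (row=5, col=7), (row=6, col=8), (row=7, col=9), (row=8, col=10), (row=9, col=9), (row=10, col=8)
  Distance 8: (row=0, col=3), (row=1, col=4), (row=2, col=1), (row=2, col=5), (row=3, col=6), (row=4, col=7), (row=5, col=8), (row=6, col=9), (row=7, col=10), (row=9, col=10), (row=10, col=9)
  Distance 9: (row=0, col=2), (row=0, col=4), (row=1, col=5), (row=2, col=0), (row=2, col=6), (row=3, col=7), (row=4, col=8), (row=5, col=9), (row=6, col=10), (row=10, col=10)
  Distance 10: (row=0, col=1), (row=1, col=0), (row=1, col=6), (row=2, col=7), (row=3, col=8), (row=4, col=9), (row=5, col=10)
  Distance 11: (row=0, col=0), (row=0, col=6), (row=1, col=7), (row=2, col=8), (row=3, col=9), (row=4, col=10)
  Distance 12: (row=0, col=7), (row=1, col=8), (row=2, col=9), (row=3, col=10)
  Distance 13: (row=0, col=8), (row=1, col=9), (row=2, col=10)
  Distance 14: (row=0, col=9), (row=1, col=10)
  Distance 15: (row=0, col=10)
Total reachable: 112 (grid has 112 open cells total)

Answer: Reachable cells: 112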